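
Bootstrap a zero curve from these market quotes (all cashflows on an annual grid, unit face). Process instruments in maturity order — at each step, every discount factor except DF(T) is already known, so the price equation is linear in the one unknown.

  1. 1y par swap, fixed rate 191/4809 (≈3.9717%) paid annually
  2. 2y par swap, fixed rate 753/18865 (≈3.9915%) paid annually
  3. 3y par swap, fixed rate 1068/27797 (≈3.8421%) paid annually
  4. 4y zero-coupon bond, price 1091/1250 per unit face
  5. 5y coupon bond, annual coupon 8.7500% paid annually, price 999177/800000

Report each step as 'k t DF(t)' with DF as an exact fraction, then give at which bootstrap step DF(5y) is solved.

1 1 4809/5000
2 2 9247/10000
3 3 2233/2500
4 4 1091/1250
5 5 4273/5000
DF(5y) is solved at step 5

step 1 [1y] swap r/1=191/4809: DF=(1 − 191/4809·(0))/(1+191/4809) = 4809/5000 ≈ 0.961800
step 2 [2y] swap r/1=753/18865: DF=(1 − 753/18865·(0.961800))/(1+753/18865) = 9247/10000 ≈ 0.924700
step 3 [3y] swap r/1=1068/27797: DF=(1 − 1068/27797·(0.961800+0.924700))/(1+1068/27797) = 2233/2500 ≈ 0.893200
step 4 [4y] zero: DF = P = 1091/1250 ≈ 0.872800
step 5 [5y] bond c/1=7/80: DF=(999177/800000 − 7/80·(0.961800+0.924700+0.893200+0.872800))/(1+7/80) = 4273/5000 ≈ 0.854600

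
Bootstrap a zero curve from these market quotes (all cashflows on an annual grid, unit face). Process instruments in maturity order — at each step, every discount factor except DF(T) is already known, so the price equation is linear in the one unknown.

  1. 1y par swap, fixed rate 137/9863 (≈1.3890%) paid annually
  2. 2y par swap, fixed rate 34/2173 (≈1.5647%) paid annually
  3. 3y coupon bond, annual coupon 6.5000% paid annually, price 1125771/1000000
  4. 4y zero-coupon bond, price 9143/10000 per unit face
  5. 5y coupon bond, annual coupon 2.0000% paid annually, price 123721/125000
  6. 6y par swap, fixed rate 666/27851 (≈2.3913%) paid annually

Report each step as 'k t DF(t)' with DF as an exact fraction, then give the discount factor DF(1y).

1 1 9863/10000
2 2 4847/5000
3 3 9377/10000
4 4 9143/10000
5 5 8957/10000
6 6 2167/2500
DF(1y) = 9863/10000 ≈ 0.986300

step 1 [1y] swap r/1=137/9863: DF=(1 − 137/9863·(0))/(1+137/9863) = 9863/10000 ≈ 0.986300
step 2 [2y] swap r/1=34/2173: DF=(1 − 34/2173·(0.986300))/(1+34/2173) = 4847/5000 ≈ 0.969400
step 3 [3y] bond c/1=13/200: DF=(1125771/1000000 − 13/200·(0.986300+0.969400))/(1+13/200) = 9377/10000 ≈ 0.937700
step 4 [4y] zero: DF = P = 9143/10000 ≈ 0.914300
step 5 [5y] bond c/1=1/50: DF=(123721/125000 − 1/50·(0.986300+0.969400+0.937700+0.914300))/(1+1/50) = 8957/10000 ≈ 0.895700
step 6 [6y] swap r/1=666/27851: DF=(1 − 666/27851·(0.986300+0.969400+0.937700+0.914300+0.895700))/(1+666/27851) = 2167/2500 ≈ 0.866800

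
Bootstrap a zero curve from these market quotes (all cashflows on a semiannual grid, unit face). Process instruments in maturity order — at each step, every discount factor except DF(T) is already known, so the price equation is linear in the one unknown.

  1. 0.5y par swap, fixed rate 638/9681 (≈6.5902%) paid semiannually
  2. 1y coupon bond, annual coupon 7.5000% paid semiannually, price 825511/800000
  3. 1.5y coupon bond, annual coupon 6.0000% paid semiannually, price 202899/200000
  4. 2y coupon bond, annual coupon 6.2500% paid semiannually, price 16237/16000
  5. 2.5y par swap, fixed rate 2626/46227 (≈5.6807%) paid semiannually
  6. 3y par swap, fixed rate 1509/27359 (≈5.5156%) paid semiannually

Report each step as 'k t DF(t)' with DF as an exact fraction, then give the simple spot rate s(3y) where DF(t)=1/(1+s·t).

1 1/2 9681/10000
2 1 2399/2500
3 3/2 1161/1250
4 2 359/400
5 5/2 8687/10000
6 3 8491/10000
s(3y) = (1/(8491/10000) − 1)/(3) = 503/8491 ≈ 5.9239%

step 1 [0.5y] swap r/2=319/9681: DF=(1 − 319/9681·(0))/(1+319/9681) = 9681/10000 ≈ 0.968100
step 2 [1y] bond c/2=3/80: DF=(825511/800000 − 3/80·(0.968100))/(1+3/80) = 2399/2500 ≈ 0.959600
step 3 [1.5y] bond c/2=3/100: DF=(202899/200000 − 3/100·(0.968100+0.959600))/(1+3/100) = 1161/1250 ≈ 0.928800
step 4 [2y] bond c/2=1/32: DF=(16237/16000 − 1/32·(0.968100+0.959600+0.928800))/(1+1/32) = 359/400 ≈ 0.897500
step 5 [2.5y] swap r/2=1313/46227: DF=(1 − 1313/46227·(0.968100+0.959600+0.928800+0.897500))/(1+1313/46227) = 8687/10000 ≈ 0.868700
step 6 [3y] swap r/2=1509/54718: DF=(1 − 1509/54718·(0.968100+0.959600+0.928800+0.897500+0.868700))/(1+1509/54718) = 8491/10000 ≈ 0.849100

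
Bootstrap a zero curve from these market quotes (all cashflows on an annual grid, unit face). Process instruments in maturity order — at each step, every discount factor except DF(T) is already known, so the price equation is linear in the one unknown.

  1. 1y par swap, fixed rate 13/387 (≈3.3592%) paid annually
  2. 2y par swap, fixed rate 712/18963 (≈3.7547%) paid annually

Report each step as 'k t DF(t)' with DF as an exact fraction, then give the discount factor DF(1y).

1 1 387/400
2 2 1161/1250
DF(1y) = 387/400 ≈ 0.967500

step 1 [1y] swap r/1=13/387: DF=(1 − 13/387·(0))/(1+13/387) = 387/400 ≈ 0.967500
step 2 [2y] swap r/1=712/18963: DF=(1 − 712/18963·(0.967500))/(1+712/18963) = 1161/1250 ≈ 0.928800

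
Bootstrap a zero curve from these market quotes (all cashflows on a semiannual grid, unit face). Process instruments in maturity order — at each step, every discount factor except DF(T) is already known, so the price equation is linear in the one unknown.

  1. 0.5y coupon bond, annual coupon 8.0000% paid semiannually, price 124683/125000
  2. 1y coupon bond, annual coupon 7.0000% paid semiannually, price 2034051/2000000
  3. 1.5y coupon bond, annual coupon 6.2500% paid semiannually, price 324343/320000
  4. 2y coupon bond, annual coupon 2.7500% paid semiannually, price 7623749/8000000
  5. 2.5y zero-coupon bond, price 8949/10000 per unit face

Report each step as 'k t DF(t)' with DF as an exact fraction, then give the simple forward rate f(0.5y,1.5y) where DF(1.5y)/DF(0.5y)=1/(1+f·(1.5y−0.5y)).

step 1 [0.5y] bond c/2=1/25: DF=(124683/125000 − 1/25·(0))/(1+1/25) = 9591/10000 ≈ 0.959100
step 2 [1y] bond c/2=7/200: DF=(2034051/2000000 − 7/200·(0.959100))/(1+7/200) = 4751/5000 ≈ 0.950200
step 3 [1.5y] bond c/2=1/32: DF=(324343/320000 − 1/32·(0.959100+0.950200))/(1+1/32) = 37/40 ≈ 0.925000
step 4 [2y] bond c/2=11/800: DF=(7623749/8000000 − 11/800·(0.959100+0.950200+0.925000))/(1+11/800) = 1127/1250 ≈ 0.901600
step 5 [2.5y] zero: DF = P = 8949/10000 ≈ 0.894900

1 1/2 9591/10000
2 1 4751/5000
3 3/2 37/40
4 2 1127/1250
5 5/2 8949/10000
f(0.5y,1.5y) = ((9591/10000)/(37/40) − 1)/(1) = 341/9250 ≈ 3.6865%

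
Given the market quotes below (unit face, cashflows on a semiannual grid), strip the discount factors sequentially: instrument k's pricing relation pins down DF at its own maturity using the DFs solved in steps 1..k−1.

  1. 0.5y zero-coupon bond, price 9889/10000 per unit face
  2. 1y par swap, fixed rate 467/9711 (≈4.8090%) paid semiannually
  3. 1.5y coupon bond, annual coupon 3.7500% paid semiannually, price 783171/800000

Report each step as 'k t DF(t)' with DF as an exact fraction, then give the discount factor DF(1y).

step 1 [0.5y] zero: DF = P = 9889/10000 ≈ 0.988900
step 2 [1y] swap r/2=467/19422: DF=(1 − 467/19422·(0.988900))/(1+467/19422) = 9533/10000 ≈ 0.953300
step 3 [1.5y] bond c/2=3/160: DF=(783171/800000 − 3/160·(0.988900+0.953300))/(1+3/160) = 2313/2500 ≈ 0.925200

1 1/2 9889/10000
2 1 9533/10000
3 3/2 2313/2500
DF(1y) = 9533/10000 ≈ 0.953300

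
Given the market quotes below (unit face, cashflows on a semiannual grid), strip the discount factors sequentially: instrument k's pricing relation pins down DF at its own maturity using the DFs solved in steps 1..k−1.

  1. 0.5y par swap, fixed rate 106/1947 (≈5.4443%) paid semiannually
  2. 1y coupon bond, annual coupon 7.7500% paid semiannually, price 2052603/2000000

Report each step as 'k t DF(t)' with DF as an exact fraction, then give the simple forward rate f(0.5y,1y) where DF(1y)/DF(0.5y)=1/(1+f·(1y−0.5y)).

step 1 [0.5y] swap r/2=53/1947: DF=(1 − 53/1947·(0))/(1+53/1947) = 1947/2000 ≈ 0.973500
step 2 [1y] bond c/2=31/800: DF=(2052603/2000000 − 31/800·(0.973500))/(1+31/800) = 9517/10000 ≈ 0.951700

1 1/2 1947/2000
2 1 9517/10000
f(0.5y,1y) = ((1947/2000)/(9517/10000) − 1)/(1/2) = 436/9517 ≈ 4.5813%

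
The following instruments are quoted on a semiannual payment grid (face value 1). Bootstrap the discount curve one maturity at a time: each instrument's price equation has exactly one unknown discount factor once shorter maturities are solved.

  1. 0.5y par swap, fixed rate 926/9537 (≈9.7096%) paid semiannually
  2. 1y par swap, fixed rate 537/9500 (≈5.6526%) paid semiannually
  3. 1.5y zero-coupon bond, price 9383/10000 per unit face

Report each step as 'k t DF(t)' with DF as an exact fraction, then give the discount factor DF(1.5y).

1 1/2 9537/10000
2 1 9463/10000
3 3/2 9383/10000
DF(1.5y) = 9383/10000 ≈ 0.938300

step 1 [0.5y] swap r/2=463/9537: DF=(1 − 463/9537·(0))/(1+463/9537) = 9537/10000 ≈ 0.953700
step 2 [1y] swap r/2=537/19000: DF=(1 − 537/19000·(0.953700))/(1+537/19000) = 9463/10000 ≈ 0.946300
step 3 [1.5y] zero: DF = P = 9383/10000 ≈ 0.938300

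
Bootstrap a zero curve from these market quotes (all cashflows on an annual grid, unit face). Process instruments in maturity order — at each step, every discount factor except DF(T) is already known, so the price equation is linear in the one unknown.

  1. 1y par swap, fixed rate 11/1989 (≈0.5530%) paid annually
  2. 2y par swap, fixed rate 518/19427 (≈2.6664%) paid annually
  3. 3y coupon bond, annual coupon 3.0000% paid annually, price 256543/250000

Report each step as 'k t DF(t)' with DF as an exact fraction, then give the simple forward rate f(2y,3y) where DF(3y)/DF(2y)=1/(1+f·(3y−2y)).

step 1 [1y] swap r/1=11/1989: DF=(1 − 11/1989·(0))/(1+11/1989) = 1989/2000 ≈ 0.994500
step 2 [2y] swap r/1=518/19427: DF=(1 − 518/19427·(0.994500))/(1+518/19427) = 4741/5000 ≈ 0.948200
step 3 [3y] bond c/1=3/100: DF=(256543/250000 − 3/100·(0.994500+0.948200))/(1+3/100) = 9397/10000 ≈ 0.939700

1 1 1989/2000
2 2 4741/5000
3 3 9397/10000
f(2y,3y) = ((4741/5000)/(9397/10000) − 1)/(1) = 85/9397 ≈ 0.9045%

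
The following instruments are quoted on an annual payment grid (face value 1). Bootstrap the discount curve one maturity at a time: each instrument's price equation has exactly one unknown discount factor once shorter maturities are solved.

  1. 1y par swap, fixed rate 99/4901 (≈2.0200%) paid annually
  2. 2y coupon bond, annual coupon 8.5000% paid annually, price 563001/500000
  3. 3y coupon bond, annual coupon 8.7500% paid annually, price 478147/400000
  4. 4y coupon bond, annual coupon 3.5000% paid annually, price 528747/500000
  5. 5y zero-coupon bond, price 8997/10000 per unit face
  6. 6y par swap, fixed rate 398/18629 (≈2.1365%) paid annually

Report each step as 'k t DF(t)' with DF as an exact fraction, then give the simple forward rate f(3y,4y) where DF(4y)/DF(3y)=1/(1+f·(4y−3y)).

step 1 [1y] swap r/1=99/4901: DF=(1 − 99/4901·(0))/(1+99/4901) = 4901/5000 ≈ 0.980200
step 2 [2y] bond c/1=17/200: DF=(563001/500000 − 17/200·(0.980200))/(1+17/200) = 961/1000 ≈ 0.961000
step 3 [3y] bond c/1=7/80: DF=(478147/400000 − 7/80·(0.980200+0.961000))/(1+7/80) = 943/1000 ≈ 0.943000
step 4 [4y] bond c/1=7/200: DF=(528747/500000 − 7/200·(0.980200+0.961000+0.943000))/(1+7/200) = 4621/5000 ≈ 0.924200
step 5 [5y] zero: DF = P = 8997/10000 ≈ 0.899700
step 6 [6y] swap r/1=398/18629: DF=(1 − 398/18629·(0.980200+0.961000+0.943000+0.924200+0.899700))/(1+398/18629) = 4403/5000 ≈ 0.880600

1 1 4901/5000
2 2 961/1000
3 3 943/1000
4 4 4621/5000
5 5 8997/10000
6 6 4403/5000
f(3y,4y) = ((943/1000)/(4621/5000) − 1)/(1) = 94/4621 ≈ 2.0342%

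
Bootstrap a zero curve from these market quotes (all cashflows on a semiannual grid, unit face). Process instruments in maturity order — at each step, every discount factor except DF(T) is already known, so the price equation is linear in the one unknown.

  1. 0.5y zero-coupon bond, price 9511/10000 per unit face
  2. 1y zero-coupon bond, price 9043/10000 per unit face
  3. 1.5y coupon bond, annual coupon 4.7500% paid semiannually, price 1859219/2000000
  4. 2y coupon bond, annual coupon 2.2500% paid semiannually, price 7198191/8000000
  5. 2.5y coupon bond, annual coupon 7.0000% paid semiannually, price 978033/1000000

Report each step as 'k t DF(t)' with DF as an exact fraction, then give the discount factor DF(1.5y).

1 1/2 9511/10000
2 1 9043/10000
3 3/2 173/200
4 2 1719/2000
5 5/2 8239/10000
DF(1.5y) = 173/200 ≈ 0.865000

step 1 [0.5y] zero: DF = P = 9511/10000 ≈ 0.951100
step 2 [1y] zero: DF = P = 9043/10000 ≈ 0.904300
step 3 [1.5y] bond c/2=19/800: DF=(1859219/2000000 − 19/800·(0.951100+0.904300))/(1+19/800) = 173/200 ≈ 0.865000
step 4 [2y] bond c/2=9/800: DF=(7198191/8000000 − 9/800·(0.951100+0.904300+0.865000))/(1+9/800) = 1719/2000 ≈ 0.859500
step 5 [2.5y] bond c/2=7/200: DF=(978033/1000000 − 7/200·(0.951100+0.904300+0.865000+0.859500))/(1+7/200) = 8239/10000 ≈ 0.823900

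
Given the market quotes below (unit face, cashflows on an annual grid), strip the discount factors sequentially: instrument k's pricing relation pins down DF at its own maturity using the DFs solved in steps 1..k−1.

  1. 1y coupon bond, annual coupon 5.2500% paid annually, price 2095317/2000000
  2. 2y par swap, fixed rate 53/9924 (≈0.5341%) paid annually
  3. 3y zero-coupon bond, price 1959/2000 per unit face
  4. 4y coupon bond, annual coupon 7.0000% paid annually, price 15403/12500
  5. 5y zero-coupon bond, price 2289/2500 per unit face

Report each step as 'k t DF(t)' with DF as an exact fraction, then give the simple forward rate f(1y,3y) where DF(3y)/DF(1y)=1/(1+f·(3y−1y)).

1 1 4977/5000
2 2 4947/5000
3 3 1959/2000
4 4 9577/10000
5 5 2289/2500
f(1y,3y) = ((4977/5000)/(1959/2000) − 1)/(2) = 53/6530 ≈ 0.8116%

step 1 [1y] bond c/1=21/400: DF=(2095317/2000000 − 21/400·(0))/(1+21/400) = 4977/5000 ≈ 0.995400
step 2 [2y] swap r/1=53/9924: DF=(1 − 53/9924·(0.995400))/(1+53/9924) = 4947/5000 ≈ 0.989400
step 3 [3y] zero: DF = P = 1959/2000 ≈ 0.979500
step 4 [4y] bond c/1=7/100: DF=(15403/12500 − 7/100·(0.995400+0.989400+0.979500))/(1+7/100) = 9577/10000 ≈ 0.957700
step 5 [5y] zero: DF = P = 2289/2500 ≈ 0.915600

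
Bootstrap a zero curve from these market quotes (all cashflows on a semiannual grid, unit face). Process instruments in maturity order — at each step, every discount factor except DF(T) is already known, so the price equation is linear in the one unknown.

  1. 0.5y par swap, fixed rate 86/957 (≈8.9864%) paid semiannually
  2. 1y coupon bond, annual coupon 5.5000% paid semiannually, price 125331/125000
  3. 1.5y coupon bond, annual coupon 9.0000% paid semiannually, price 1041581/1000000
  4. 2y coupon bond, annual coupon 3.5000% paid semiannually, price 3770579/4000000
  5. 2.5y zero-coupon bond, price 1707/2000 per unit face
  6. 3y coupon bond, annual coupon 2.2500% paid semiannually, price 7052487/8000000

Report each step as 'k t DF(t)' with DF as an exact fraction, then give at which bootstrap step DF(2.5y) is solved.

1 1/2 957/1000
2 1 4751/5000
3 3/2 4573/5000
4 2 8779/10000
5 5/2 1707/2000
6 3 8211/10000
DF(2.5y) is solved at step 5

step 1 [0.5y] swap r/2=43/957: DF=(1 − 43/957·(0))/(1+43/957) = 957/1000 ≈ 0.957000
step 2 [1y] bond c/2=11/400: DF=(125331/125000 − 11/400·(0.957000))/(1+11/400) = 4751/5000 ≈ 0.950200
step 3 [1.5y] bond c/2=9/200: DF=(1041581/1000000 − 9/200·(0.957000+0.950200))/(1+9/200) = 4573/5000 ≈ 0.914600
step 4 [2y] bond c/2=7/400: DF=(3770579/4000000 − 7/400·(0.957000+0.950200+0.914600))/(1+7/400) = 8779/10000 ≈ 0.877900
step 5 [2.5y] zero: DF = P = 1707/2000 ≈ 0.853500
step 6 [3y] bond c/2=9/800: DF=(7052487/8000000 − 9/800·(0.957000+0.950200+0.914600+0.877900+0.853500))/(1+9/800) = 8211/10000 ≈ 0.821100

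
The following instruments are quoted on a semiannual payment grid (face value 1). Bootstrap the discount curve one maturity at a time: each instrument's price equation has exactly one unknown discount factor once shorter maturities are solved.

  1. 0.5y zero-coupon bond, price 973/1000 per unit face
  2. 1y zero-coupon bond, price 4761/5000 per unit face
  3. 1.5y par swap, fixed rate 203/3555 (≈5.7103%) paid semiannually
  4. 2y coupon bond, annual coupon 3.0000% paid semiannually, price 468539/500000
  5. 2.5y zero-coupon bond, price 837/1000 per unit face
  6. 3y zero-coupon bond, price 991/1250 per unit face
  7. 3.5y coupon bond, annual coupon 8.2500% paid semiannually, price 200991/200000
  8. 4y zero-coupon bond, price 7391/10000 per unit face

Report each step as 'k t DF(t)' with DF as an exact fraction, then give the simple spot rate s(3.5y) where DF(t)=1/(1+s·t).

1 1/2 973/1000
2 1 4761/5000
3 3/2 2297/2500
4 2 2203/2500
5 5/2 837/1000
6 3 991/1250
7 7/2 753/1000
8 4 7391/10000
s(3.5y) = (1/(753/1000) − 1)/(7/2) = 494/5271 ≈ 9.3720%

step 1 [0.5y] zero: DF = P = 973/1000 ≈ 0.973000
step 2 [1y] zero: DF = P = 4761/5000 ≈ 0.952200
step 3 [1.5y] swap r/2=203/7110: DF=(1 − 203/7110·(0.973000+0.952200))/(1+203/7110) = 2297/2500 ≈ 0.918800
step 4 [2y] bond c/2=3/200: DF=(468539/500000 − 3/200·(0.973000+0.952200+0.918800))/(1+3/200) = 2203/2500 ≈ 0.881200
step 5 [2.5y] zero: DF = P = 837/1000 ≈ 0.837000
step 6 [3y] zero: DF = P = 991/1250 ≈ 0.792800
step 7 [3.5y] bond c/2=33/800: DF=(200991/200000 − 33/800·(0.973000+0.952200+0.918800+0.881200+0.837000+0.792800))/(1+33/800) = 753/1000 ≈ 0.753000
step 8 [4y] zero: DF = P = 7391/10000 ≈ 0.739100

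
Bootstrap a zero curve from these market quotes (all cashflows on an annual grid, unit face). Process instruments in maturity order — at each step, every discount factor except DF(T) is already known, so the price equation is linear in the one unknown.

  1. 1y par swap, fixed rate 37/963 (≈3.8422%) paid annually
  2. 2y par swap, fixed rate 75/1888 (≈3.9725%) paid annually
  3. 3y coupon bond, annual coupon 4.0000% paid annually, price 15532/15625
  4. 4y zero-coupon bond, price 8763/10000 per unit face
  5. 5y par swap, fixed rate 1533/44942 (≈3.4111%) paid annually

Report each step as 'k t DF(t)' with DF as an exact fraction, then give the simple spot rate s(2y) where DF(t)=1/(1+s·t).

step 1 [1y] swap r/1=37/963: DF=(1 − 37/963·(0))/(1+37/963) = 963/1000 ≈ 0.963000
step 2 [2y] swap r/1=75/1888: DF=(1 − 75/1888·(0.963000))/(1+75/1888) = 37/40 ≈ 0.925000
step 3 [3y] bond c/1=1/25: DF=(15532/15625 − 1/25·(0.963000+0.925000))/(1+1/25) = 552/625 ≈ 0.883200
step 4 [4y] zero: DF = P = 8763/10000 ≈ 0.876300
step 5 [5y] swap r/1=1533/44942: DF=(1 − 1533/44942·(0.963000+0.925000+0.883200+0.876300))/(1+1533/44942) = 8467/10000 ≈ 0.846700

1 1 963/1000
2 2 37/40
3 3 552/625
4 4 8763/10000
5 5 8467/10000
s(2y) = (1/(37/40) − 1)/(2) = 3/74 ≈ 4.0541%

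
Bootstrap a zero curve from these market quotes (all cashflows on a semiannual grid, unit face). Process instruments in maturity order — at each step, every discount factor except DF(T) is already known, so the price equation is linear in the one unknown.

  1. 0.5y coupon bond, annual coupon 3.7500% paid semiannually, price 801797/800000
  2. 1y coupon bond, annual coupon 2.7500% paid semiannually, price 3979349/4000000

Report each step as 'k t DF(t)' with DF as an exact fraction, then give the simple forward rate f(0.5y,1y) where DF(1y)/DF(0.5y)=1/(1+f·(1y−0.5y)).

step 1 [0.5y] bond c/2=3/160: DF=(801797/800000 − 3/160·(0))/(1+3/160) = 4919/5000 ≈ 0.983800
step 2 [1y] bond c/2=11/800: DF=(3979349/4000000 − 11/800·(0.983800))/(1+11/800) = 121/125 ≈ 0.968000

1 1/2 4919/5000
2 1 121/125
f(0.5y,1y) = ((4919/5000)/(121/125) − 1)/(1/2) = 79/2420 ≈ 3.2645%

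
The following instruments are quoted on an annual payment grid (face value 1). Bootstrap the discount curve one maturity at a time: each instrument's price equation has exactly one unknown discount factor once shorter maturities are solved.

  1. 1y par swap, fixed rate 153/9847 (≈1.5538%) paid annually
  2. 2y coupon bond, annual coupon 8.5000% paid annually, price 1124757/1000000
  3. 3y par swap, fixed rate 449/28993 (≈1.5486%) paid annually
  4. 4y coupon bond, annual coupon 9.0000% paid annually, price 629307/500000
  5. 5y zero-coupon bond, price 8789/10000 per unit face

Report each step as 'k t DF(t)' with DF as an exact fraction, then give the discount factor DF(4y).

1 1 9847/10000
2 2 1919/2000
3 3 9551/10000
4 4 9153/10000
5 5 8789/10000
DF(4y) = 9153/10000 ≈ 0.915300

step 1 [1y] swap r/1=153/9847: DF=(1 − 153/9847·(0))/(1+153/9847) = 9847/10000 ≈ 0.984700
step 2 [2y] bond c/1=17/200: DF=(1124757/1000000 − 17/200·(0.984700))/(1+17/200) = 1919/2000 ≈ 0.959500
step 3 [3y] swap r/1=449/28993: DF=(1 − 449/28993·(0.984700+0.959500))/(1+449/28993) = 9551/10000 ≈ 0.955100
step 4 [4y] bond c/1=9/100: DF=(629307/500000 − 9/100·(0.984700+0.959500+0.955100))/(1+9/100) = 9153/10000 ≈ 0.915300
step 5 [5y] zero: DF = P = 8789/10000 ≈ 0.878900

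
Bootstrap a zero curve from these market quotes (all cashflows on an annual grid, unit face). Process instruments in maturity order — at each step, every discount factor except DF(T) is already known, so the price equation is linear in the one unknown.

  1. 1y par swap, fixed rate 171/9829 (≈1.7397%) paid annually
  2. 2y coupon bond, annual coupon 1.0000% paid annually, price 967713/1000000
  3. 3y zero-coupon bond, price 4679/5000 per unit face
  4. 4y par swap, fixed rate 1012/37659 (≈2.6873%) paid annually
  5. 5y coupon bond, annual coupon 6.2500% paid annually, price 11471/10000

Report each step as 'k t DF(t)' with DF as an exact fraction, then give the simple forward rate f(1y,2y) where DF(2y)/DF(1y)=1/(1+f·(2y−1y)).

step 1 [1y] swap r/1=171/9829: DF=(1 − 171/9829·(0))/(1+171/9829) = 9829/10000 ≈ 0.982900
step 2 [2y] bond c/1=1/100: DF=(967713/1000000 − 1/100·(0.982900))/(1+1/100) = 2371/2500 ≈ 0.948400
step 3 [3y] zero: DF = P = 4679/5000 ≈ 0.935800
step 4 [4y] swap r/1=1012/37659: DF=(1 − 1012/37659·(0.982900+0.948400+0.935800))/(1+1012/37659) = 2247/2500 ≈ 0.898800
step 5 [5y] bond c/1=1/16: DF=(11471/10000 − 1/16·(0.982900+0.948400+0.935800+0.898800))/(1+1/16) = 8581/10000 ≈ 0.858100

1 1 9829/10000
2 2 2371/2500
3 3 4679/5000
4 4 2247/2500
5 5 8581/10000
f(1y,2y) = ((9829/10000)/(2371/2500) − 1)/(1) = 345/9484 ≈ 3.6377%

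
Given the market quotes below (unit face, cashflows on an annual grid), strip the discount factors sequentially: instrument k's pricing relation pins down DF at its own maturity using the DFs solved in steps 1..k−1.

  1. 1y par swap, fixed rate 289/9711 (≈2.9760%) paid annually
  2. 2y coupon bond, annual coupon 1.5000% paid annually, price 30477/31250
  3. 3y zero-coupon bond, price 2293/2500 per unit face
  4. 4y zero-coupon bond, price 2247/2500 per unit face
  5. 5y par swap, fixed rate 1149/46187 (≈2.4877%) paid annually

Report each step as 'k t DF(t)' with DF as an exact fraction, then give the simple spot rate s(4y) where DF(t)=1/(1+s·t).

1 1 9711/10000
2 2 1893/2000
3 3 2293/2500
4 4 2247/2500
5 5 8851/10000
s(4y) = (1/(2247/2500) − 1)/(4) = 253/8988 ≈ 2.8149%

step 1 [1y] swap r/1=289/9711: DF=(1 − 289/9711·(0))/(1+289/9711) = 9711/10000 ≈ 0.971100
step 2 [2y] bond c/1=3/200: DF=(30477/31250 − 3/200·(0.971100))/(1+3/200) = 1893/2000 ≈ 0.946500
step 3 [3y] zero: DF = P = 2293/2500 ≈ 0.917200
step 4 [4y] zero: DF = P = 2247/2500 ≈ 0.898800
step 5 [5y] swap r/1=1149/46187: DF=(1 − 1149/46187·(0.971100+0.946500+0.917200+0.898800))/(1+1149/46187) = 8851/10000 ≈ 0.885100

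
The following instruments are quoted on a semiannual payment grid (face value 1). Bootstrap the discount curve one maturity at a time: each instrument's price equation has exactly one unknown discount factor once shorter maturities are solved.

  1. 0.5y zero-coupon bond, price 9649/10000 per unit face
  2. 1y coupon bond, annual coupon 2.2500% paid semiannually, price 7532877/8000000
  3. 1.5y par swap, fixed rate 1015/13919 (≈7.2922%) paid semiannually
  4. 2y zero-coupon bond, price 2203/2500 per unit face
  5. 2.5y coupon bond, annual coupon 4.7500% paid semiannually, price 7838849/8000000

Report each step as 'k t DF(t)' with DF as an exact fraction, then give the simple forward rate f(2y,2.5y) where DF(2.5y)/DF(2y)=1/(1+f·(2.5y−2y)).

step 1 [0.5y] zero: DF = P = 9649/10000 ≈ 0.964900
step 2 [1y] bond c/2=9/800: DF=(7532877/8000000 − 9/800·(0.964900))/(1+9/800) = 2301/2500 ≈ 0.920400
step 3 [1.5y] swap r/2=1015/27838: DF=(1 − 1015/27838·(0.964900+0.920400))/(1+1015/27838) = 1797/2000 ≈ 0.898500
step 4 [2y] zero: DF = P = 2203/2500 ≈ 0.881200
step 5 [2.5y] bond c/2=19/800: DF=(7838849/8000000 − 19/800·(0.964900+0.920400+0.898500+0.881200))/(1+19/800) = 8721/10000 ≈ 0.872100

1 1/2 9649/10000
2 1 2301/2500
3 3/2 1797/2000
4 2 2203/2500
5 5/2 8721/10000
f(2y,2.5y) = ((2203/2500)/(8721/10000) − 1)/(1/2) = 182/8721 ≈ 2.0869%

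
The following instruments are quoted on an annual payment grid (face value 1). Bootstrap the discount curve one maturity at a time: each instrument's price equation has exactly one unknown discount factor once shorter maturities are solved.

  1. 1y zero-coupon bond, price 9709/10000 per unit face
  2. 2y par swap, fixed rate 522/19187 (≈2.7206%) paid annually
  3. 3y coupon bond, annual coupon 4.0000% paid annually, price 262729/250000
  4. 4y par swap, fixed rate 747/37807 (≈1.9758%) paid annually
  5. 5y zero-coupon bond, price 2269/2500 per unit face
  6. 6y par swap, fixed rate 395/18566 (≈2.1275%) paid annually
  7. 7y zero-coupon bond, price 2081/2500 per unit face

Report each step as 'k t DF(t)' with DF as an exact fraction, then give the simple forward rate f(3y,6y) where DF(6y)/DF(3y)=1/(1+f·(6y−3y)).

1 1 9709/10000
2 2 4739/5000
3 3 9367/10000
4 4 9253/10000
5 5 2269/2500
6 6 1763/2000
7 7 2081/2500
f(3y,6y) = ((9367/10000)/(1763/2000) − 1)/(3) = 184/8815 ≈ 2.0874%

step 1 [1y] zero: DF = P = 9709/10000 ≈ 0.970900
step 2 [2y] swap r/1=522/19187: DF=(1 − 522/19187·(0.970900))/(1+522/19187) = 4739/5000 ≈ 0.947800
step 3 [3y] bond c/1=1/25: DF=(262729/250000 − 1/25·(0.970900+0.947800))/(1+1/25) = 9367/10000 ≈ 0.936700
step 4 [4y] swap r/1=747/37807: DF=(1 − 747/37807·(0.970900+0.947800+0.936700))/(1+747/37807) = 9253/10000 ≈ 0.925300
step 5 [5y] zero: DF = P = 2269/2500 ≈ 0.907600
step 6 [6y] swap r/1=395/18566: DF=(1 − 395/18566·(0.970900+0.947800+0.936700+0.925300+0.907600))/(1+395/18566) = 1763/2000 ≈ 0.881500
step 7 [7y] zero: DF = P = 2081/2500 ≈ 0.832400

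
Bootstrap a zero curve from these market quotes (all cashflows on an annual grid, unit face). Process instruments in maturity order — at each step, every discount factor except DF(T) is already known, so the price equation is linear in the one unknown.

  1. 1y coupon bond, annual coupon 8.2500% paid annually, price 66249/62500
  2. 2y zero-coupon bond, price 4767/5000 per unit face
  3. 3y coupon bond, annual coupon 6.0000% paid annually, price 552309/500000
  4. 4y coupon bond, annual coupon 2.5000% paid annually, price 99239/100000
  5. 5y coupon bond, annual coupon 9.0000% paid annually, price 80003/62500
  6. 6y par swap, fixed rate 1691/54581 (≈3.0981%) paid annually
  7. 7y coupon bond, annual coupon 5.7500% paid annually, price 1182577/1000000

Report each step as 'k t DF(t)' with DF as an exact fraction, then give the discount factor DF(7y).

step 1 [1y] bond c/1=33/400: DF=(66249/62500 − 33/400·(0))/(1+33/400) = 612/625 ≈ 0.979200
step 2 [2y] zero: DF = P = 4767/5000 ≈ 0.953400
step 3 [3y] bond c/1=3/50: DF=(552309/500000 − 3/50·(0.979200+0.953400))/(1+3/50) = 9327/10000 ≈ 0.932700
step 4 [4y] bond c/1=1/40: DF=(99239/100000 − 1/40·(0.979200+0.953400+0.932700))/(1+1/40) = 8983/10000 ≈ 0.898300
step 5 [5y] bond c/1=9/100: DF=(80003/62500 − 9/100·(0.979200+0.953400+0.932700+0.898300))/(1+9/100) = 2159/2500 ≈ 0.863600
step 6 [6y] swap r/1=1691/54581: DF=(1 − 1691/54581·(0.979200+0.953400+0.932700+0.898300+0.863600))/(1+1691/54581) = 8309/10000 ≈ 0.830900
step 7 [7y] bond c/1=23/400: DF=(1182577/1000000 − 23/400·(0.979200+0.953400+0.932700+0.898300+0.863600+0.830900))/(1+23/400) = 1643/2000 ≈ 0.821500

1 1 612/625
2 2 4767/5000
3 3 9327/10000
4 4 8983/10000
5 5 2159/2500
6 6 8309/10000
7 7 1643/2000
DF(7y) = 1643/2000 ≈ 0.821500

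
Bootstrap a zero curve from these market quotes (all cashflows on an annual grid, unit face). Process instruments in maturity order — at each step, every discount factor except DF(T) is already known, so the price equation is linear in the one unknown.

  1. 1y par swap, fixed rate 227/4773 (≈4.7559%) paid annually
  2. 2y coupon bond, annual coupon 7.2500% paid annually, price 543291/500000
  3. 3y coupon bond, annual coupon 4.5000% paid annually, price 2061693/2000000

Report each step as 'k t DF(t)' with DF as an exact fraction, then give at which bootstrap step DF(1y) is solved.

step 1 [1y] swap r/1=227/4773: DF=(1 − 227/4773·(0))/(1+227/4773) = 4773/5000 ≈ 0.954600
step 2 [2y] bond c/1=29/400: DF=(543291/500000 − 29/400·(0.954600))/(1+29/400) = 4743/5000 ≈ 0.948600
step 3 [3y] bond c/1=9/200: DF=(2061693/2000000 − 9/200·(0.954600+0.948600))/(1+9/200) = 1809/2000 ≈ 0.904500

1 1 4773/5000
2 2 4743/5000
3 3 1809/2000
DF(1y) is solved at step 1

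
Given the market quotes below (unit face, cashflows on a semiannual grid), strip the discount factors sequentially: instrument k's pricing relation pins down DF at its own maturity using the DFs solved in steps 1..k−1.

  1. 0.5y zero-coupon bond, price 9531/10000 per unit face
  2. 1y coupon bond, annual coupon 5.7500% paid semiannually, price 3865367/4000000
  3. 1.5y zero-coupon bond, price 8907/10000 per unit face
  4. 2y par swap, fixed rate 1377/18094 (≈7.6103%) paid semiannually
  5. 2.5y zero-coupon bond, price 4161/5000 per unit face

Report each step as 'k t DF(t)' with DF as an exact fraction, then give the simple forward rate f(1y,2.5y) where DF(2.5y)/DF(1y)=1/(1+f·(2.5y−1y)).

1 1/2 9531/10000
2 1 9127/10000
3 3/2 8907/10000
4 2 8623/10000
5 5/2 4161/5000
f(1y,2.5y) = ((9127/10000)/(4161/5000) − 1)/(3/2) = 805/12483 ≈ 6.4488%

step 1 [0.5y] zero: DF = P = 9531/10000 ≈ 0.953100
step 2 [1y] bond c/2=23/800: DF=(3865367/4000000 − 23/800·(0.953100))/(1+23/800) = 9127/10000 ≈ 0.912700
step 3 [1.5y] zero: DF = P = 8907/10000 ≈ 0.890700
step 4 [2y] swap r/2=1377/36188: DF=(1 − 1377/36188·(0.953100+0.912700+0.890700))/(1+1377/36188) = 8623/10000 ≈ 0.862300
step 5 [2.5y] zero: DF = P = 4161/5000 ≈ 0.832200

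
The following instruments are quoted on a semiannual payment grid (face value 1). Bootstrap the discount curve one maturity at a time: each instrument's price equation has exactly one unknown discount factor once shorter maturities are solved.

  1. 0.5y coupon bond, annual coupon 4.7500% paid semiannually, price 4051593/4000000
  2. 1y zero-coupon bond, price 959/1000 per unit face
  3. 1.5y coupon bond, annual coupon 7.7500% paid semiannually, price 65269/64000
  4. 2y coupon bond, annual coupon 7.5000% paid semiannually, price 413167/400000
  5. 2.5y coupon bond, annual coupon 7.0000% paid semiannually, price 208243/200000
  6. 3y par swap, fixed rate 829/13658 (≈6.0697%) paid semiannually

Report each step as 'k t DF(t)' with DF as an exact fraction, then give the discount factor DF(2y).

1 1/2 4947/5000
2 1 959/1000
3 3/2 9091/10000
4 2 8923/10000
5 5/2 1099/1250
6 3 4171/5000
DF(2y) = 8923/10000 ≈ 0.892300

step 1 [0.5y] bond c/2=19/800: DF=(4051593/4000000 − 19/800·(0))/(1+19/800) = 4947/5000 ≈ 0.989400
step 2 [1y] zero: DF = P = 959/1000 ≈ 0.959000
step 3 [1.5y] bond c/2=31/800: DF=(65269/64000 − 31/800·(0.989400+0.959000))/(1+31/800) = 9091/10000 ≈ 0.909100
step 4 [2y] bond c/2=3/80: DF=(413167/400000 − 3/80·(0.989400+0.959000+0.909100))/(1+3/80) = 8923/10000 ≈ 0.892300
step 5 [2.5y] bond c/2=7/200: DF=(208243/200000 − 7/200·(0.989400+0.959000+0.909100+0.892300))/(1+7/200) = 1099/1250 ≈ 0.879200
step 6 [3y] swap r/2=829/27316: DF=(1 − 829/27316·(0.989400+0.959000+0.909100+0.892300+0.879200))/(1+829/27316) = 4171/5000 ≈ 0.834200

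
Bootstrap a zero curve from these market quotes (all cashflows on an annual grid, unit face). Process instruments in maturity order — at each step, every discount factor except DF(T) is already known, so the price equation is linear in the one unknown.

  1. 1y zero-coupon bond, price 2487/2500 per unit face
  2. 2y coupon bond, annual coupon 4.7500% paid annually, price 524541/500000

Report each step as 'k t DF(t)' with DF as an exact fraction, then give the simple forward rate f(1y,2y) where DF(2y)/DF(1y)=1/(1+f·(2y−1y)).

step 1 [1y] zero: DF = P = 2487/2500 ≈ 0.994800
step 2 [2y] bond c/1=19/400: DF=(524541/500000 − 19/400·(0.994800))/(1+19/400) = 2391/2500 ≈ 0.956400

1 1 2487/2500
2 2 2391/2500
f(1y,2y) = ((2487/2500)/(2391/2500) − 1)/(1) = 32/797 ≈ 4.0151%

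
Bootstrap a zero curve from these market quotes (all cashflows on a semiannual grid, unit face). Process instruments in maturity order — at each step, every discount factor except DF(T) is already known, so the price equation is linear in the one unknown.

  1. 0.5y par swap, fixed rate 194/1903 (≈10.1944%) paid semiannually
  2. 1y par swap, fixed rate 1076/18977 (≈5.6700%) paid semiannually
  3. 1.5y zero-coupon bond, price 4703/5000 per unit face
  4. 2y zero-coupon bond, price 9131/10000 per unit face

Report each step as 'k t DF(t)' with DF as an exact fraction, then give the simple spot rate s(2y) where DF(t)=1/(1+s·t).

step 1 [0.5y] swap r/2=97/1903: DF=(1 − 97/1903·(0))/(1+97/1903) = 1903/2000 ≈ 0.951500
step 2 [1y] swap r/2=538/18977: DF=(1 − 538/18977·(0.951500))/(1+538/18977) = 4731/5000 ≈ 0.946200
step 3 [1.5y] zero: DF = P = 4703/5000 ≈ 0.940600
step 4 [2y] zero: DF = P = 9131/10000 ≈ 0.913100

1 1/2 1903/2000
2 1 4731/5000
3 3/2 4703/5000
4 2 9131/10000
s(2y) = (1/(9131/10000) − 1)/(2) = 869/18262 ≈ 4.7585%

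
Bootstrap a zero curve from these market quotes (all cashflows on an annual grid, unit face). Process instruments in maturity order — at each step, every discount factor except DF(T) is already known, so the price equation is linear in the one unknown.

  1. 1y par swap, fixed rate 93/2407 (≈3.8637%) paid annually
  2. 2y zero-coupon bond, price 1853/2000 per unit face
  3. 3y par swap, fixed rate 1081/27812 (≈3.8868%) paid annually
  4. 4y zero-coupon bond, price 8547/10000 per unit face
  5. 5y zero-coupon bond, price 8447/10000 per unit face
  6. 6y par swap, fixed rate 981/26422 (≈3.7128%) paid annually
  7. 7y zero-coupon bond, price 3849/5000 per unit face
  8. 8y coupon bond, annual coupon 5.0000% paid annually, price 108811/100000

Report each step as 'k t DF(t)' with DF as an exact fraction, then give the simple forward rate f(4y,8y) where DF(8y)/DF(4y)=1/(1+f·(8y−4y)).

step 1 [1y] swap r/1=93/2407: DF=(1 − 93/2407·(0))/(1+93/2407) = 2407/2500 ≈ 0.962800
step 2 [2y] zero: DF = P = 1853/2000 ≈ 0.926500
step 3 [3y] swap r/1=1081/27812: DF=(1 − 1081/27812·(0.962800+0.926500))/(1+1081/27812) = 8919/10000 ≈ 0.891900
step 4 [4y] zero: DF = P = 8547/10000 ≈ 0.854700
step 5 [5y] zero: DF = P = 8447/10000 ≈ 0.844700
step 6 [6y] swap r/1=981/26422: DF=(1 − 981/26422·(0.962800+0.926500+0.891900+0.854700+0.844700))/(1+981/26422) = 4019/5000 ≈ 0.803800
step 7 [7y] zero: DF = P = 3849/5000 ≈ 0.769800
step 8 [8y] bond c/1=1/20: DF=(108811/100000 − 1/20·(0.962800+0.926500+0.891900+0.854700+0.844700+0.803800+0.769800))/(1+1/20) = 187/250 ≈ 0.748000

1 1 2407/2500
2 2 1853/2000
3 3 8919/10000
4 4 8547/10000
5 5 8447/10000
6 6 4019/5000
7 7 3849/5000
8 8 187/250
f(4y,8y) = ((8547/10000)/(187/250) − 1)/(4) = 97/2720 ≈ 3.5662%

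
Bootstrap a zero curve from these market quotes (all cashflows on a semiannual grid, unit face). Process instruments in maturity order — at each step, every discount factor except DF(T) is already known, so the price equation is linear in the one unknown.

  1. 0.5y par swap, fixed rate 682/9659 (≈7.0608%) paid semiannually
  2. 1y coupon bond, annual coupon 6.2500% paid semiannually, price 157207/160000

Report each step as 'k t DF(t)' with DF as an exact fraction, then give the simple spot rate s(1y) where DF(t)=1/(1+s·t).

1 1/2 9659/10000
2 1 1847/2000
s(1y) = (1/(1847/2000) − 1)/(1) = 153/1847 ≈ 8.2837%

step 1 [0.5y] swap r/2=341/9659: DF=(1 − 341/9659·(0))/(1+341/9659) = 9659/10000 ≈ 0.965900
step 2 [1y] bond c/2=1/32: DF=(157207/160000 − 1/32·(0.965900))/(1+1/32) = 1847/2000 ≈ 0.923500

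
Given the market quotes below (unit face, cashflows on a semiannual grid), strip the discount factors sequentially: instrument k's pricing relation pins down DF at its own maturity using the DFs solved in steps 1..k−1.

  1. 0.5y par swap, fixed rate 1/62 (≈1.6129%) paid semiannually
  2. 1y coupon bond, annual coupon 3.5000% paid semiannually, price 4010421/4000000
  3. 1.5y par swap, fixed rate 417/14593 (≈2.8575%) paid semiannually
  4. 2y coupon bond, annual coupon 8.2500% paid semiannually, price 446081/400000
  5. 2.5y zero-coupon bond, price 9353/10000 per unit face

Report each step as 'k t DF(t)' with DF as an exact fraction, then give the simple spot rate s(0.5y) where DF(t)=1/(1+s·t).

step 1 [0.5y] swap r/2=1/124: DF=(1 − 1/124·(0))/(1+1/124) = 124/125 ≈ 0.992000
step 2 [1y] bond c/2=7/400: DF=(4010421/4000000 − 7/400·(0.992000))/(1+7/400) = 9683/10000 ≈ 0.968300
step 3 [1.5y] swap r/2=417/29186: DF=(1 − 417/29186·(0.992000+0.968300))/(1+417/29186) = 9583/10000 ≈ 0.958300
step 4 [2y] bond c/2=33/800: DF=(446081/400000 − 33/800·(0.992000+0.968300+0.958300))/(1+33/800) = 4777/5000 ≈ 0.955400
step 5 [2.5y] zero: DF = P = 9353/10000 ≈ 0.935300

1 1/2 124/125
2 1 9683/10000
3 3/2 9583/10000
4 2 4777/5000
5 5/2 9353/10000
s(0.5y) = (1/(124/125) − 1)/(1/2) = 1/62 ≈ 1.6129%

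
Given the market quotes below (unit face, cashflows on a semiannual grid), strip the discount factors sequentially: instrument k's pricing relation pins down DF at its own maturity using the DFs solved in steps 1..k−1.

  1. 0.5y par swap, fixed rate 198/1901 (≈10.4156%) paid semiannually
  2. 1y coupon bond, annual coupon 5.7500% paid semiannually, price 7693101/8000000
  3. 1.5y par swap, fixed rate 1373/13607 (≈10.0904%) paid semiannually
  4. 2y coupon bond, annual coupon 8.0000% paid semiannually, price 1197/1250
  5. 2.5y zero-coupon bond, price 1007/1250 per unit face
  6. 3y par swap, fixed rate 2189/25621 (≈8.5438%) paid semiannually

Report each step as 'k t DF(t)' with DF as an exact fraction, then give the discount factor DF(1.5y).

step 1 [0.5y] swap r/2=99/1901: DF=(1 − 99/1901·(0))/(1+99/1901) = 1901/2000 ≈ 0.950500
step 2 [1y] bond c/2=23/800: DF=(7693101/8000000 − 23/800·(0.950500))/(1+23/800) = 4541/5000 ≈ 0.908200
step 3 [1.5y] swap r/2=1373/27214: DF=(1 − 1373/27214·(0.950500+0.908200))/(1+1373/27214) = 8627/10000 ≈ 0.862700
step 4 [2y] bond c/2=1/25: DF=(1197/1250 − 1/25·(0.950500+0.908200+0.862700))/(1+1/25) = 8161/10000 ≈ 0.816100
step 5 [2.5y] zero: DF = P = 1007/1250 ≈ 0.805600
step 6 [3y] swap r/2=2189/51242: DF=(1 − 2189/51242·(0.950500+0.908200+0.862700+0.816100+0.805600))/(1+2189/51242) = 7811/10000 ≈ 0.781100

1 1/2 1901/2000
2 1 4541/5000
3 3/2 8627/10000
4 2 8161/10000
5 5/2 1007/1250
6 3 7811/10000
DF(1.5y) = 8627/10000 ≈ 0.862700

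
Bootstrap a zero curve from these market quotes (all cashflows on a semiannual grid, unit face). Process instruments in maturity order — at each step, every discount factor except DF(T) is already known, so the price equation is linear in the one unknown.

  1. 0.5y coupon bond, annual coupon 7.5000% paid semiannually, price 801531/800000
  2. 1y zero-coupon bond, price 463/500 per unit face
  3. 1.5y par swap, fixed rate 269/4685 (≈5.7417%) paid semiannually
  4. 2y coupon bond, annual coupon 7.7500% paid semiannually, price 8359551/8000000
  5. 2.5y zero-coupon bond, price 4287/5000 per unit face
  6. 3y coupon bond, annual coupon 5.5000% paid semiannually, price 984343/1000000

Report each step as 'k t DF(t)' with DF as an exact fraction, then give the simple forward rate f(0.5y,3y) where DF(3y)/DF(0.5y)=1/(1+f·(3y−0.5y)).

1 1/2 9657/10000
2 1 463/500
3 3/2 9193/10000
4 2 9011/10000
5 5/2 4287/5000
6 3 8357/10000
f(0.5y,3y) = ((9657/10000)/(8357/10000) − 1)/(5/2) = 520/8357 ≈ 6.2223%

step 1 [0.5y] bond c/2=3/80: DF=(801531/800000 − 3/80·(0))/(1+3/80) = 9657/10000 ≈ 0.965700
step 2 [1y] zero: DF = P = 463/500 ≈ 0.926000
step 3 [1.5y] swap r/2=269/9370: DF=(1 − 269/9370·(0.965700+0.926000))/(1+269/9370) = 9193/10000 ≈ 0.919300
step 4 [2y] bond c/2=31/800: DF=(8359551/8000000 − 31/800·(0.965700+0.926000+0.919300))/(1+31/800) = 9011/10000 ≈ 0.901100
step 5 [2.5y] zero: DF = P = 4287/5000 ≈ 0.857400
step 6 [3y] bond c/2=11/400: DF=(984343/1000000 − 11/400·(0.965700+0.926000+0.919300+0.901100+0.857400))/(1+11/400) = 8357/10000 ≈ 0.835700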